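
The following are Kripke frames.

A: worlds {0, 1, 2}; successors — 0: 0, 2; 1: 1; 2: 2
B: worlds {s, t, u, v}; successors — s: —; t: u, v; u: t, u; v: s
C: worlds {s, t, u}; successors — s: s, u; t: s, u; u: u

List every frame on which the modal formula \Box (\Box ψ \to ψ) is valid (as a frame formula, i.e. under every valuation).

A, C

The schema corresponds to shift-reflexivity: \forall x \forall y (Rxy \to Ryy).
A: ✓.
B: fails — Rtv but not Rvv.
C: ✓.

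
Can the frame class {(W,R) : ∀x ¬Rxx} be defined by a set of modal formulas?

Any modally definable frame class is closed under surjective bounded morphisms.
The 2-cycle (worlds s,t with s→t→s) is irreflexive, and the map sending every world to a single reflexive point • is a surjective bounded morphism (forth: every edge maps to (•,•); back: every world has a successor). So any modal formula valid on the 2-cycle is also valid on the reflexive point, which is not irreflexive.
So no modal formula (or set of formulas) defines exactly the irreflexive frames.

Not modally definable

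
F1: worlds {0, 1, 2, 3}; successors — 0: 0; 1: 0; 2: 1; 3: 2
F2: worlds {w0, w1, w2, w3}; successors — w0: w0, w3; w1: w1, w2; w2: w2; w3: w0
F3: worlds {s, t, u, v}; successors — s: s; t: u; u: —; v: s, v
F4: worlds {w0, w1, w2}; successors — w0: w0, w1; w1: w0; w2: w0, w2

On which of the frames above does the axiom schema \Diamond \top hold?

Frame correspondent (Sahlqvist): \forall x \exists y Rxy — i.e. seriality.
F1: condition met.
F2: condition met.
F3: fails — world u has no successor.
F4: condition met.

F1, F2, F4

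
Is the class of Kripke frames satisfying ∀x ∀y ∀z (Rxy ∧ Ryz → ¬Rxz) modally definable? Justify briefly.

Any modally definable frame class is closed under surjective bounded morphisms.
The 3-cycle (worlds s,t,u with s→t→u→s) is intransitive. Mapping every world to a single reflexive point • is a surjective bounded morphism; the reflexive point is not intransitive (R••∧R•• but R••).
Hence intransitivity is not modally definable.

Not modally definable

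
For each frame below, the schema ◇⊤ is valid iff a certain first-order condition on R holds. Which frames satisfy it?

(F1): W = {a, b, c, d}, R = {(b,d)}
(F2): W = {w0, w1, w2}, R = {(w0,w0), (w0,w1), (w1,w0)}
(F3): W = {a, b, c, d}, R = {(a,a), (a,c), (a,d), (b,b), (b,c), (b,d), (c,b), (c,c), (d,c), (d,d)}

The schema corresponds to seriality: ∀x ∃y Rxy.
(F1): fails — world a has no successor.
(F2): fails — world w2 has no successor.
(F3): holds.
Valid on: (F3).

(F3)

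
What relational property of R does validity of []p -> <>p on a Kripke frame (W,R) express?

This schema is the D axiom.
Its frame correspondent is seriality — forall x exists y Rxy.

Seriality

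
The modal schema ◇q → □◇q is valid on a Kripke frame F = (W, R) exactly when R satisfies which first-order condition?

the Euclidean property: ∀x ∀y ∀z (Rxy ∧ Rxz → Ryz)

This is the 5 axiom.
Its frame correspondent is the Euclidean property — ∀x ∀y ∀z (Rxy ∧ Rxz → Ryz).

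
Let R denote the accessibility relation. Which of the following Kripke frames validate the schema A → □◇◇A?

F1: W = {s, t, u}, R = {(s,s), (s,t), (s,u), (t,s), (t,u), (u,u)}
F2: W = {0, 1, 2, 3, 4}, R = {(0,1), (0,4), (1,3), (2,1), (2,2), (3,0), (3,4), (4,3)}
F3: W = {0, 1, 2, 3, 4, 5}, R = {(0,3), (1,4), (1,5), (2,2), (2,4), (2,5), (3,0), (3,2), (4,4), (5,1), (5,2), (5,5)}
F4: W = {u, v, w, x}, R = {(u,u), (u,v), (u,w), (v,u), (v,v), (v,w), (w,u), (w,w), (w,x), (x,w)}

This is the axiom for a generalized confluence (Geach) condition; its first-order frame correspondent is ∀x ∀z (xRz → ∃w (x = w ∧ zR²w)).
F1: fails — sRu but no w with s=w and uR²w.
F2: fails — 2R1 but no w with 2=w and 1R²w.
F3: fails — 0R3 but no w with 0=w and 3R²w.
F4: satisfies the condition.

F4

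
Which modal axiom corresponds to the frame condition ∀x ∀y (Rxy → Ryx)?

The condition is symmetry. The B schema p → □◇p defines it.

p → □◇p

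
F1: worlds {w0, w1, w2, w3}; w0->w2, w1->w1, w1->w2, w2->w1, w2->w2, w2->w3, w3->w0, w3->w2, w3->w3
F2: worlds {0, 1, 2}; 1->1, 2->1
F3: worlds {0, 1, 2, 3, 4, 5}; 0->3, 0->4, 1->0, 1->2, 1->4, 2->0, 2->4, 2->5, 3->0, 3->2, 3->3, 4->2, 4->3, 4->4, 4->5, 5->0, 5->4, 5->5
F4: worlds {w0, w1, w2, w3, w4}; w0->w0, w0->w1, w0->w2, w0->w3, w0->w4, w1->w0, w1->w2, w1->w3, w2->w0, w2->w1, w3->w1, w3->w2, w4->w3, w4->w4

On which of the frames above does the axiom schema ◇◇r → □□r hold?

This is the axiom for a generalized confluence (Geach) condition; its first-order frame correspondent is ∀x ∀y ∀z ((xR²y ∧ xR²z) → ∃w (y = w ∧ z = w)).
F1: fails — w0R²w1, w0R²w2 but w1 ≠ w2.
F2: condition met.
F3: fails — 0R²0, 0R²2 but 0 ≠ 2.
F4: fails — w0R²w0, w0R²w1 but w0 ≠ w1.

F2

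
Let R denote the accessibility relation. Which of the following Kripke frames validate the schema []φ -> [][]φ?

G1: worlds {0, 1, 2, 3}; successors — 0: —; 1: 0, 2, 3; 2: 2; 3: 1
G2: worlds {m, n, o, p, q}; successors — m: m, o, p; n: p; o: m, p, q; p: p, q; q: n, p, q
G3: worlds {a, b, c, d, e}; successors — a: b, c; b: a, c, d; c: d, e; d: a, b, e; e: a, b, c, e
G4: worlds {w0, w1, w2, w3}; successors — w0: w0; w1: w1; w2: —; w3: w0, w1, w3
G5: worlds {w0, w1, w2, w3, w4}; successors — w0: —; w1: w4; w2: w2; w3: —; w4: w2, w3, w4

Frame correspondent (Sahlqvist): forall x forall y forall z (Rxy & Ryz -> Rxz) — i.e. transitivity.
G1: fails — R31 and R10 but not R30.
G2: fails — Rom and Rmo but not Roo.
G3: fails — Rbc and Rce but not Rbe.
G4: condition met.
G5: fails — Rw1w4 and Rw4w2 but not Rw1w2.

G4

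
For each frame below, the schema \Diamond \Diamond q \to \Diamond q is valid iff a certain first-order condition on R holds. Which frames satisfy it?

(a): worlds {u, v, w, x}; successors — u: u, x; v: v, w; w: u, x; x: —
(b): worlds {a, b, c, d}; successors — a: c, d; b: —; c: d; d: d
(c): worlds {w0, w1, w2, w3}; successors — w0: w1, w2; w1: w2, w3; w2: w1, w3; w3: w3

(b)

This is the axiom for transitivity; its first-order frame correspondent is \forall x \forall y \forall z (Rxy \wedge Ryz \to Rxz).
(a): fails — Rvw and Rwu but not Rvu.
(b): holds.
(c): fails — Rw1w2 and Rw2w1 but not Rw1w1.
Valid on: (b).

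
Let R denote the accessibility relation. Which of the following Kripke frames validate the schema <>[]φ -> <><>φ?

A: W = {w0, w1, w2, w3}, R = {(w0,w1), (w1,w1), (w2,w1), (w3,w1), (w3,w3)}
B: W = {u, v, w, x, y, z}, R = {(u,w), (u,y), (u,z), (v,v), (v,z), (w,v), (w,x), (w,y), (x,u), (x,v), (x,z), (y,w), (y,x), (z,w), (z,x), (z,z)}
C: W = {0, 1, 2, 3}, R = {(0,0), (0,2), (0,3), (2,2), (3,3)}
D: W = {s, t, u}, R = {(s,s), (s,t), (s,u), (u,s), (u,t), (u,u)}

A, B, C

The schema corresponds to a generalized confluence (Geach) condition: forall x forall y (xRy -> exists w (yRw & x R^2 w)).
A: condition met.
B: condition met.
C: condition met.
D: fails — sRt but no w with tRw and sR²w.
Valid on: A, B, C.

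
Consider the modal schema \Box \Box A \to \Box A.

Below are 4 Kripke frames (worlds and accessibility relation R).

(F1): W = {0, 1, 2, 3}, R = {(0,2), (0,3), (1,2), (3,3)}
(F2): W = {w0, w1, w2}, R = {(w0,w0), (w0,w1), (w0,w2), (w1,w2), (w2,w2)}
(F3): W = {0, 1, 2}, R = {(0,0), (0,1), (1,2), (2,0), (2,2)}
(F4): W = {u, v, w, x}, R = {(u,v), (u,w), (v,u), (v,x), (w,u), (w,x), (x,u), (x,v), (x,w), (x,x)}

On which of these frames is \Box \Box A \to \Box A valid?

The schema corresponds to density: \forall x \forall y (Rxy \to \exists z (Rxz \wedge Rzy)).
(F1): fails — R12 but no z with R1z and Rz2.
(F2): satisfies the condition.
(F3): satisfies the condition.
(F4): fails — Ruv but no z with Ruz and Rzv.

(F2), (F3)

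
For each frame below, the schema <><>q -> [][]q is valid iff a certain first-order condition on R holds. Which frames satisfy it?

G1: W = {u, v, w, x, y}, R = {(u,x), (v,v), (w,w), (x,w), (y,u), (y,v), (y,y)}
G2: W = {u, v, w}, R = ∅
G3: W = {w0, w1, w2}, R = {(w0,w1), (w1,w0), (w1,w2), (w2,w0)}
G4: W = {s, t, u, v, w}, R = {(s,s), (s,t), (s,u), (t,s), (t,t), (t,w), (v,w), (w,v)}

G2

Frame correspondent (Sahlqvist): forall x forall y forall z ((x R^2 y & x R^2 z) -> exists w (y = w & z = w)) — i.e. a generalized confluence (Geach) condition.
G1: fails — yR²u, yR²v but u ≠ v.
G2: holds.
G3: fails — w0R²w0, w0R²w2 but w0 ≠ w2.
G4: fails — sR²s, sR²t but s ≠ t.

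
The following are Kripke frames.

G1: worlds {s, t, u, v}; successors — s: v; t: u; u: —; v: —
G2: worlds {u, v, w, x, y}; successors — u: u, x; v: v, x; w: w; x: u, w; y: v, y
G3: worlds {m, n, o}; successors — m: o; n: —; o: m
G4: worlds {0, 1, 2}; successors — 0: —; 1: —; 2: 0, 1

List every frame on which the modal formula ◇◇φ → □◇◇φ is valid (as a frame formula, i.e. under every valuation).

Frame correspondent (Sahlqvist): ∀x ∀y ∀z ((xR²y ∧ xRz) → ∃w (y = w ∧ zR²w)) — i.e. a generalized confluence (Geach) condition.
G1: condition met.
G2: fails — vR²v, vRx but no t with v=t and xR²t.
G3: fails — mR²m, mRo but no w with m=w and oR²w.
G4: condition met.

G1, G4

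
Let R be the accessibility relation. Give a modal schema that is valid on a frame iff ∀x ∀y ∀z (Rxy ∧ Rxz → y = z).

The condition is partial functionality. The CD schema ◇ψ → □ψ defines it.

◇ψ → □ψ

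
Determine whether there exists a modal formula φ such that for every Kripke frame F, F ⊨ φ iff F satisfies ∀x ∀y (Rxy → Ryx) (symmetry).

This is a Sahlqvist condition; the B axiom q → □◇q defines it.

Definable; q → □◇q defines it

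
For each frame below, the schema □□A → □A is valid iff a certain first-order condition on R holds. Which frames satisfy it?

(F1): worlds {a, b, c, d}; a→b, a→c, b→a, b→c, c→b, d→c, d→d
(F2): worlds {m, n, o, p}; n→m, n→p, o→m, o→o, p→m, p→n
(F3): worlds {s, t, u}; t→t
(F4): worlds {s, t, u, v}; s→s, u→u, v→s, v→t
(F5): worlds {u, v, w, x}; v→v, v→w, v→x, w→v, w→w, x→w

(F3), (F5)

The schema corresponds to density: ∀x ∀y (Rxy → ∃z (Rxz ∧ Rzy)).
(F1): fails — Rba but no z with Rbz and Rza.
(F2): fails — Rpn but no z with Rpz and Rzn.
(F3): satisfies the condition.
(F4): fails — Rvt but no z with Rvz and Rzt.
(F5): satisfies the condition.
Valid on: (F3), (F5).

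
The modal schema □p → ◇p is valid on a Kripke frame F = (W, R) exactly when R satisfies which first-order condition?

Suppose □p→◇p is valid. At any x set V(p)=W. Then □p at x, so ◇p at x, so x has a successor.
Conversely, on a frame with seriality the schema holds at every world under every valuation.
So the correspondent is seriality.

Seriality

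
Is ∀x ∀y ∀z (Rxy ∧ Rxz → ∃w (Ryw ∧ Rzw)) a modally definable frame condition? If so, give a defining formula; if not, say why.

This is a Sahlqvist condition; the .2 axiom ◇□p → □◇p defines it.

Yes, by ◇□p → □◇p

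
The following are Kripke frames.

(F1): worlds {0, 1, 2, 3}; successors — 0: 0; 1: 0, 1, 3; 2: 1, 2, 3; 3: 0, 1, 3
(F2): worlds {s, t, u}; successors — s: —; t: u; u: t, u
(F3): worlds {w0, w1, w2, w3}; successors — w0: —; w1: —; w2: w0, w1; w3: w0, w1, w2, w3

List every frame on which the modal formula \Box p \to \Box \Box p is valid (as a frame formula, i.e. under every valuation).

The schema corresponds to transitivity: \forall x \forall y \forall z (Rxy \wedge Ryz \to Rxz).
(F1): fails — R23 and R30 but not R20.
(F2): fails — Rtu and Rut but not Rtt.
(F3): condition met.

(F3)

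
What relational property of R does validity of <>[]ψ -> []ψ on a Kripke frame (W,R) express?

This is frame-equivalent to ◇ψ → □◇ψ (substitute ¬ψ for ψ and contrapose).
Suppose ◇ψ→□◇ψ is valid. Take Rxy, Rxz and set V(ψ)={y}. Then ◇ψ at x, so □◇ψ at x, so ◇ψ at z, so some w with Rzw has ψ; w=y, i.e. Rzy. By symmetry of the argument, Ryz.

the Euclidean property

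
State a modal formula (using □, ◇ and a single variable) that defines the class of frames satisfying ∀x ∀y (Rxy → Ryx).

The condition is symmetry. The B schema q → □◇q defines it.
Suppose q→□◇q is valid. Take Rxy and set V(q)={x}. Then q at x, so □◇q at x, so ◇q at y, so some z with Ryz has q; z=x, i.e. Ryx.

q → □◇q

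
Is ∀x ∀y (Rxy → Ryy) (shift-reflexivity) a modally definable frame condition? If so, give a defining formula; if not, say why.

Yes: it is shift-reflexivity, defined by the T□ schema □(□q → q).
Suppose □(□q→q) is valid. Take Rxy and set V(q)={w : Ryw}. Then at y, □q holds; since □(□q→q) at x, □q→q at y, so q at y, i.e. Ryy.

Yes, by □(□q → q)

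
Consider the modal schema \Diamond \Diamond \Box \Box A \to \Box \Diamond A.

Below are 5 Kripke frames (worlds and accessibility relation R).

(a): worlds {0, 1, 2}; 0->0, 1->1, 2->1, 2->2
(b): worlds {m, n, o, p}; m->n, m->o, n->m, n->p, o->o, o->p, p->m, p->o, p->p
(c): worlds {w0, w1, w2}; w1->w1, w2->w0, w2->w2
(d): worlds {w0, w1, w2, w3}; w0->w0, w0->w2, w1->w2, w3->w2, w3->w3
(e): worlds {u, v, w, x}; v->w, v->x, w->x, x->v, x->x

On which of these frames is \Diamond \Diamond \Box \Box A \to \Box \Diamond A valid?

(a), (b), (e)

The schema corresponds to a generalized confluence (Geach) condition: \forall x \forall y \forall z ((x R^2 y \wedge xRz) \to \exists w (y R^2 w \wedge zRw)).
(a): holds.
(b): holds.
(c): fails — w2R²w0, w2Rw0 but no w with w0R²w and w0Rw.
(d): fails — w0R²w0, w0Rw2 but no w with w0R²w and w2Rw.
(e): holds.
Valid on: (a), (b), (e).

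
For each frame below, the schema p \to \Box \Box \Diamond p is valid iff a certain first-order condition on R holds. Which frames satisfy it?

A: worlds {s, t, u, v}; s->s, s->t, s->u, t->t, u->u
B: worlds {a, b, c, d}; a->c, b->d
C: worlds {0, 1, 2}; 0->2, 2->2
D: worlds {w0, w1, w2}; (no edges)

This is the axiom for a generalized confluence (Geach) condition; its first-order frame correspondent is \forall x \forall z (x R^2 z \to \exists w (x = w \wedge zRw)).
A: fails — sR²t but no w with s=w and tRw.
B: holds.
C: fails — 0R²2 but no w with 0=w and 2Rw.
D: holds.
Valid on: B, D.

B, D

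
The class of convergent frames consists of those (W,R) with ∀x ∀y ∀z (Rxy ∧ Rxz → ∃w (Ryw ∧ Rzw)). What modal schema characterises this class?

This is convergence; the standard corresponding axiom is .2: ◇□ψ → □◇ψ.
Suppose ◇□ψ→□◇ψ is valid. Take Rxy, Rxz and set V(ψ)={w : Ryw}. Then □ψ at y so ◇□ψ at x, so □◇ψ at x, so ◇ψ at z, giving w with Rzw and Ryw.

◇□ψ → □◇ψ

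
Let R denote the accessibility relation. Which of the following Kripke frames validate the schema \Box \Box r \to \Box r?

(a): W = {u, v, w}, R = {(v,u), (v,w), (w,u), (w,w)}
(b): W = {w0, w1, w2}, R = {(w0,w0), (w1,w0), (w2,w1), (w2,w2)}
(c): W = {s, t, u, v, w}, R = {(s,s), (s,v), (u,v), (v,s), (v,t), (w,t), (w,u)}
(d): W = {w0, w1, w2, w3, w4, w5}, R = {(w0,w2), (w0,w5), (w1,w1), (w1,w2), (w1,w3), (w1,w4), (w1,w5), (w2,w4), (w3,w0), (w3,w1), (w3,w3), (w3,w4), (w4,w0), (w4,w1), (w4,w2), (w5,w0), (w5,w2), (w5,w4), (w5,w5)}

This is the axiom for density; its first-order frame correspondent is \forall x \forall y (Rxy \to \exists z (Rxz \wedge Rzy)).
(a): satisfies the condition.
(b): satisfies the condition.
(c): fails — Ruv but no z with Ruz and Rzv.
(d): fails — Rw2w4 but no z with Rw2z and Rzw4.
Valid on: (a), (b).

(a), (b)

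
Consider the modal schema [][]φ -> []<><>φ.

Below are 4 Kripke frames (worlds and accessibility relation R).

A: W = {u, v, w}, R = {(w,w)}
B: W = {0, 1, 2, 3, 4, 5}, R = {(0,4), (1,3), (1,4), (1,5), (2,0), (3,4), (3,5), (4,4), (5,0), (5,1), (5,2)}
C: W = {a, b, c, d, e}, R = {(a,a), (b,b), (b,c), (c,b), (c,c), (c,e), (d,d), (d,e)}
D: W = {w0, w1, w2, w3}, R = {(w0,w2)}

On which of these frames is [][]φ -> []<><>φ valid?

The schema corresponds to a generalized confluence (Geach) condition: forall x forall z (xRz -> exists w (x R^2 w & z R^2 w)).
A: holds.
B: holds.
C: fails — cRe but no w with cR²w and eR²w.
D: fails — w0Rw2 but no w with w0R²w and w2R²w.

A, B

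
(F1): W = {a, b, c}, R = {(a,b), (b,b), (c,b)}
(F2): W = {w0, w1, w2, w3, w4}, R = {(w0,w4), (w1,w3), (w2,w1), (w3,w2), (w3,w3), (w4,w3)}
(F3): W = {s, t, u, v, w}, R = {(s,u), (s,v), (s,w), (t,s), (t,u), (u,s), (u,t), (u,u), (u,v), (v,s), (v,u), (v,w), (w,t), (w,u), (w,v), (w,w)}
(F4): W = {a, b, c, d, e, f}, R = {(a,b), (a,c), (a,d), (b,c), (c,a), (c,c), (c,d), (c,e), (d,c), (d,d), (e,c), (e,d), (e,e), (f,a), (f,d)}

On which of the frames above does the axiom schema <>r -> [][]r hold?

(F1)

The schema corresponds to a generalized confluence (Geach) condition: forall x forall y forall z ((xRy & x R^2 z) -> exists w (y = w & z = w)).
(F1): condition met.
(F2): fails — w0Rw4, w0R²w3 but w4 ≠ w3.
(F3): fails — sRu, sR²s but u ≠ s.
(F4): fails — aRb, aR²a but b ≠ a.
Valid on: (F1).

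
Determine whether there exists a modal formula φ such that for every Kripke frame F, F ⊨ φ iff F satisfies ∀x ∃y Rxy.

This is a Sahlqvist condition; the D axiom □q → ◇q defines it.
Suppose □q→◇q is valid. At any x set V(q)=W. Then □q at x, so ◇q at x, so x has a successor.

Yes — defined by □q → ◇q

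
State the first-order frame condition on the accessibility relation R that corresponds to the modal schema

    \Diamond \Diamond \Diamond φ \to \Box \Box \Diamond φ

\forall x \forall y \forall z ((x R^3 y \wedge x R^2 z) \to \exists w (y = w \wedge zRw))

This is a Sahlqvist (Geach-type) schema ◇^3□^0φ → □^2◇^1φ.
Minimal-valuation argument: fix x; take any y with xR^3y and any z with xR^2z. Set V(φ) to the set of worlds R-reachable from y in exactly 0 steps. Then □^0φ holds at y, so the antecedent holds at x; validity forces ◇^1φ at z, giving a w with zR^1w and yR^0w.
First-order correspondent: \forall x \forall y \forall z ((x R^3 y \wedge x R^2 z) \to \exists w (y = w \wedge zRw)).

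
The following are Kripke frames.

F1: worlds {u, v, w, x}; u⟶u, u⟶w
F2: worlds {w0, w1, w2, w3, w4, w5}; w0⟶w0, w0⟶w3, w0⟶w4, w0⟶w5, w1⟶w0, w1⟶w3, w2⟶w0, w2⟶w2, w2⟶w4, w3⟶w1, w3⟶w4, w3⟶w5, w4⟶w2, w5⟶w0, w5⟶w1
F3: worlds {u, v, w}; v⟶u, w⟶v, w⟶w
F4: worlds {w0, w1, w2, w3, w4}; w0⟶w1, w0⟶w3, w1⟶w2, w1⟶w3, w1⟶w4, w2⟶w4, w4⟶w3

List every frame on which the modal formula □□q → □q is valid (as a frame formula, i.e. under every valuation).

F1

The schema corresponds to density: ∀x ∀y (Rxy → ∃z (Rxz ∧ Rzy)).
F1: condition met.
F2: fails — Rw3w5 but no z with Rw3z and Rzw5.
F3: fails — Rvu but no z with Rvz and Rzu.
F4: fails — Rw1w2 but no z with Rw1z and Rzw2.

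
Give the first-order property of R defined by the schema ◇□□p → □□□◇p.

This is a Sahlqvist (Geach-type) schema ◇^1□^2p → □^3◇^1p.
First-order correspondent: ∀x ∀y ∀z ((xRy ∧ xR³z) → ∃w (yR²w ∧ zRw)).

∀x ∀y ∀z ((xRy ∧ xR³z) → ∃w (yR²w ∧ zRw))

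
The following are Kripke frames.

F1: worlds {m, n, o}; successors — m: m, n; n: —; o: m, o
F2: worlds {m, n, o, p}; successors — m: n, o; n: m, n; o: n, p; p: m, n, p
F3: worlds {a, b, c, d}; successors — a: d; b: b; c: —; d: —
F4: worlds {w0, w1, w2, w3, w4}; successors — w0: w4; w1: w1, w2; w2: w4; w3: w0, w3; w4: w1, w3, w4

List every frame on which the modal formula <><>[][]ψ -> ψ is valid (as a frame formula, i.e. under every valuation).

F3

The schema corresponds to a generalized confluence (Geach) condition: forall x forall y (x R^2 y -> exists w (y R^2 w & x = w)).
F1: fails — mR²n but no w with nR²w and m=w.
F2: fails — oR²m but no w with mR²w and o=w.
F3: ✓.
F4: fails — w0R²w1 but no w with w1R²w and w0=w.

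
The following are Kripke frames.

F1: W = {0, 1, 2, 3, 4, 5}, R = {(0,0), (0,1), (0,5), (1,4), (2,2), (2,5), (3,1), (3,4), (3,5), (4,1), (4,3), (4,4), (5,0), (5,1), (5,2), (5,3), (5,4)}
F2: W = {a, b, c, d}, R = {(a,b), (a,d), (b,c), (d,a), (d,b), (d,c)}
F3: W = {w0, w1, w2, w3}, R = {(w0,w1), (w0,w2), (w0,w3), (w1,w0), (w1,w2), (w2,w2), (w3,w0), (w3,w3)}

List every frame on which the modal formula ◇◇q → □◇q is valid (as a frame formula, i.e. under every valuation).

This is the axiom for a generalized confluence (Geach) condition; its first-order frame correspondent is ∀x ∀y ∀z ((xR²y ∧ xRz) → ∃w (y = w ∧ zRw)).
F1: fails — 0R²0, 0R1 but no w with 0=w and 1Rw.
F2: fails — aR²a, aRb but no w with a=w and bRw.
F3: fails — w0R²w0, w0Rw2 but no w with w0=w and w2Rw.
Valid on no frame.

none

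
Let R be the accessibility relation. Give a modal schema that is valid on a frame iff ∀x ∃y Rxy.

This is seriality; the standard corresponding axiom is D: □r → ◇r.
Suppose □r→◇r is valid. At any x set V(r)=W. Then □r at x, so ◇r at x, so x has a successor.

□r → ◇r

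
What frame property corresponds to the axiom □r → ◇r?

seriality

Suppose □r→◇r is valid. At any x set V(r)=W. Then □r at x, so ◇r at x, so x has a successor.
Conversely, on a frame with seriality the schema holds at every world under every valuation.
So the correspondent is seriality.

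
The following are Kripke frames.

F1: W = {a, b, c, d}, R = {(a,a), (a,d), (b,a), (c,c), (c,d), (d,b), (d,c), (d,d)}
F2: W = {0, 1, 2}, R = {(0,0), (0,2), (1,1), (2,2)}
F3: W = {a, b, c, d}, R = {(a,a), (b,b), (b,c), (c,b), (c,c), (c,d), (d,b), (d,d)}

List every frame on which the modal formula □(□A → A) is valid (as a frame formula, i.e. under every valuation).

F2, F3

Frame correspondent (Sahlqvist): ∀x ∀y (Rxy → Ryy) — i.e. shift-reflexivity.
F1: fails — Rdb but not Rbb.
F2: ✓.
F3: ✓.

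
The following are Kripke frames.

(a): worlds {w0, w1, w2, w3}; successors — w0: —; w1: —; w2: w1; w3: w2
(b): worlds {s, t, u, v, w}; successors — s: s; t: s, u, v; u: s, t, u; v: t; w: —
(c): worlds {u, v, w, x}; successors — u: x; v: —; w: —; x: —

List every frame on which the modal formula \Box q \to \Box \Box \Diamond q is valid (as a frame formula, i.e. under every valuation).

This is the axiom for a generalized confluence (Geach) condition; its first-order frame correspondent is \forall x \forall z (x R^2 z \to \exists w (xRw \wedge zRw)).
(a): fails — w3R²w1 but no w with w3Rw and w1Rw.
(b): fails — vR²s but no w* with vRw* and sRw*.
(c): satisfies the condition.

(c)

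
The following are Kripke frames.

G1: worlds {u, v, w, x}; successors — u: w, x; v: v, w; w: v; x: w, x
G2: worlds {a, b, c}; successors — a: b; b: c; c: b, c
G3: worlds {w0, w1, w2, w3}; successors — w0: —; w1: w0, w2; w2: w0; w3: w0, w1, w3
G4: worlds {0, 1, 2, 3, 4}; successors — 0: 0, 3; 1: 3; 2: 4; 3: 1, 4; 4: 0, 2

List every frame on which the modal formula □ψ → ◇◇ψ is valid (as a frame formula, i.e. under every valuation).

G1

Frame correspondent (Sahlqvist): ∀x ∃w (xRw ∧ xR²w) — i.e. a generalized confluence (Geach) condition.
G1: ✓.
G2: fails — at a but no w with aRw and aR²w.
G3: fails — at w0 but no w with w0Rw and w0R²w.
G4: fails — at 1 but no w with 1Rw and 1R²w.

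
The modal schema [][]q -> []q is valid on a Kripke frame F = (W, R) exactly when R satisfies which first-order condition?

density: forall x forall y (Rxy -> exists z (Rxz & Rzy))

This is the C4 axiom.
Its frame correspondent is density — forall x forall y (Rxy -> exists z (Rxz & Rzy)).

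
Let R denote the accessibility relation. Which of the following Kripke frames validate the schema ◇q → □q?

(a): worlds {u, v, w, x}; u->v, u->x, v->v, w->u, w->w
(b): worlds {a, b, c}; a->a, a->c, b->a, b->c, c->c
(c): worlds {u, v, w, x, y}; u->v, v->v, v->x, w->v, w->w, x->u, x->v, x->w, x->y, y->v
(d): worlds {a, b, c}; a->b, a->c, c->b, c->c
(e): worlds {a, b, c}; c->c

(e)

This is the axiom for partial functionality; its first-order frame correspondent is ∀x ∀y ∀z (Rxy ∧ Rxz → y = z).
(a): fails — u sees both v and x.
(b): fails — a sees both a and c.
(c): fails — v sees both v and x.
(d): fails — a sees both b and c.
(e): satisfies the condition.
Valid on: (e).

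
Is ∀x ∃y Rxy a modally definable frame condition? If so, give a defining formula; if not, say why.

Yes: it is seriality, defined by the D schema □p → ◇p.

Yes — defined by □p → ◇p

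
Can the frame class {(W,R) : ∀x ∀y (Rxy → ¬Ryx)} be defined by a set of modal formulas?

Any modally definable frame class is closed under surjective bounded morphisms.
The 5-cycle (worlds s,t,u,v,w with s→t→u→v→w→s) is asymmetric. Mapping every world to a single reflexive point • is a surjective bounded morphism, and the reflexive point is not asymmetric (R•• but asymmetry requires ¬R••).
So the class is not modally definable.

No — not modally definable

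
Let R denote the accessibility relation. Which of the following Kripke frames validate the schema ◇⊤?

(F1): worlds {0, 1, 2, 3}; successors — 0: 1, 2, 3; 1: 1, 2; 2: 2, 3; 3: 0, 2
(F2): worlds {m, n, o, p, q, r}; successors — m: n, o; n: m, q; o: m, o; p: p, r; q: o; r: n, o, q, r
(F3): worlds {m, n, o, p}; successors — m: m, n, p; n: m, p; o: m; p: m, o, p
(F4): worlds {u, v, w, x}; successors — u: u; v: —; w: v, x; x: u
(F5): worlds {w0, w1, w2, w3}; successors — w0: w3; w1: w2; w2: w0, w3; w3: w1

This is the axiom for seriality; its first-order frame correspondent is ∀x ∃y Rxy.
(F1): holds.
(F2): holds.
(F3): holds.
(F4): fails — world v has no successor.
(F5): holds.
Valid on: (F1), (F2), (F3), (F5).

(F1), (F2), (F3), (F5)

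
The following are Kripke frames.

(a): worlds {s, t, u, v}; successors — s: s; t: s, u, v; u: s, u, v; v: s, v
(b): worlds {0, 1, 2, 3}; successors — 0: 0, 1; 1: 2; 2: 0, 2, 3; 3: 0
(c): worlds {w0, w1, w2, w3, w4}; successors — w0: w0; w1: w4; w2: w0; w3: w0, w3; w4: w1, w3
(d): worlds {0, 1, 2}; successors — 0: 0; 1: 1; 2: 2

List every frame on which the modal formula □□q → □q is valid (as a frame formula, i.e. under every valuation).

This is the axiom for density; its first-order frame correspondent is ∀x ∀y (Rxy → ∃z (Rxz ∧ Rzy)).
(a): ✓.
(b): ✓.
(c): fails — Rw4w1 but no z with Rw4z and Rzw1.
(d): ✓.

(a), (b), (d)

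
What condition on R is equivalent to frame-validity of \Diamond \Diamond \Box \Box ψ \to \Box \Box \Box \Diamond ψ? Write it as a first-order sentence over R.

\forall x \forall y \forall z ((x R^2 y \wedge x R^3 z) \to \exists w (y R^2 w \wedge zRw))

This is a Sahlqvist (Geach-type) schema ◇^2□^2ψ → □^3◇^1ψ.
Minimal-valuation argument: fix x; take any y with xR^2y and any z with xR^3z. Set V(ψ) to the set of worlds R-reachable from y in exactly 2 steps. Then □^2ψ holds at y, so the antecedent holds at x; validity forces ◇^1ψ at z, giving a w with zR^1w and yR^2w.
First-order correspondent: \forall x \forall y \forall z ((x R^2 y \wedge x R^3 z) \to \exists w (y R^2 w \wedge zRw)).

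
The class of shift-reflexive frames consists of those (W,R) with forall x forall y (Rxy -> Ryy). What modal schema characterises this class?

A defining formula is □(□s → s) (the T□ axiom).
Suppose □(□s→s) is valid. Take Rxy and set V(s)={w : Ryw}. Then at y, □s holds; since □(□s→s) at x, □s→s at y, so s at y, i.e. Ryy.

□(□s → s)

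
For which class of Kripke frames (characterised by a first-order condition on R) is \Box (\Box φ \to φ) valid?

shift-reflexivity

Suppose □(□φ→φ) is valid. Take Rxy and set V(φ)={w : Ryw}. Then at y, □φ holds; since □(□φ→φ) at x, □φ→φ at y, so φ at y, i.e. Ryy.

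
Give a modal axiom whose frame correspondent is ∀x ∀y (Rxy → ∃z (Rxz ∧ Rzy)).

A defining formula is □□s → □s (the C4 axiom).

□□s → □s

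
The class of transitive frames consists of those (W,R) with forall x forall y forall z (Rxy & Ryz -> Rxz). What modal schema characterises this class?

□p → □□p

This is transitivity; the standard corresponding axiom is 4: □p → □□p.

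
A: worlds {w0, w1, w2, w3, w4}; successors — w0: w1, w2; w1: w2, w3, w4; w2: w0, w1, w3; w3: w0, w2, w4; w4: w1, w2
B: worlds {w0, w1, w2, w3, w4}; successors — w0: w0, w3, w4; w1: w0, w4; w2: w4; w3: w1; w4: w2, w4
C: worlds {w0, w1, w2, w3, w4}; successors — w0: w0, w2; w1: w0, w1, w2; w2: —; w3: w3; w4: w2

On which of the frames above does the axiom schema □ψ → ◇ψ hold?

A, B

The schema corresponds to seriality: ∀x ∃y Rxy.
A: satisfies the condition.
B: satisfies the condition.
C: fails — world w2 has no successor.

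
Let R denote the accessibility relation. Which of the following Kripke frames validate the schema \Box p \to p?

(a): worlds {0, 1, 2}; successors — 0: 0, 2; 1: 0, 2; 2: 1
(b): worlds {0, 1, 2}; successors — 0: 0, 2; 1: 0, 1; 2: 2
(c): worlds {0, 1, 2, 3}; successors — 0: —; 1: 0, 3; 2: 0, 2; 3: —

This is the axiom for reflexivity; its first-order frame correspondent is \forall x Rxx.
(a): fails — world 1 does not see itself.
(b): ✓.
(c): fails — world 0 does not see itself.

(b)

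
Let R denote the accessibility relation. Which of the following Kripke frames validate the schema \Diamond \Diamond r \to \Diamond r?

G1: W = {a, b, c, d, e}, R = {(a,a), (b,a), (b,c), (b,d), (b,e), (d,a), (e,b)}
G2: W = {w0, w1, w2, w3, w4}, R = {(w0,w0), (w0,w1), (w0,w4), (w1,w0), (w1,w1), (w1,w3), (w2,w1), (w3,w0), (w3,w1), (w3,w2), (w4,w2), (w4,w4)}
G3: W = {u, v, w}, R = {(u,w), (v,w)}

G3

The schema corresponds to transitivity: \forall x \forall y \forall z (Rxy \wedge Ryz \to Rxz).
G1: fails — Reb and Rbc but not Rec.
G2: fails — Rw1w0 and Rw0w4 but not Rw1w4.
G3: holds.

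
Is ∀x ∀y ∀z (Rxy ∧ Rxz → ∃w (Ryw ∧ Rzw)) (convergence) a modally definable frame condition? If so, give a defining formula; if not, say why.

The condition is convergence. A defining modal formula is ◇□r → □◇r.
Suppose ◇□r→□◇r is valid. Take Rxy, Rxz and set V(r)={w : Ryw}. Then □r at y so ◇□r at x, so □◇r at x, so ◇r at z, giving w with Rzw and Ryw.

Yes, by ◇□r → □◇r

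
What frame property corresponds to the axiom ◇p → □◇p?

Suppose ◇p→□◇p is valid. Take Rxy, Rxz and set V(p)={y}. Then ◇p at x, so □◇p at x, so ◇p at z, so some w with Rzw has p; w=y, i.e. Rzy. By symmetry of the argument, Ryz.
Conversely, on a frame with the Euclidean property the schema holds at every world under every valuation.
So the correspondent is the Euclidean property.

the Euclidean property: ∀x ∀y ∀z (Rxy ∧ Rxz → Ryz)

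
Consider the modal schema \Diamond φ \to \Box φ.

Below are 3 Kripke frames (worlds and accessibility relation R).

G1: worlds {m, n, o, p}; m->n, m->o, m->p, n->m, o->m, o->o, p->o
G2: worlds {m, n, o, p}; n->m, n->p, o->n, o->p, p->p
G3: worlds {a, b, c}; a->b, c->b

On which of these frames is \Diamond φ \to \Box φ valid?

This is the axiom for partial functionality; its first-order frame correspondent is \forall x \forall y \forall z (Rxy \wedge Rxz \to y = z).
G1: fails — m sees both n and o.
G2: fails — n sees both m and p.
G3: satisfies the condition.

G3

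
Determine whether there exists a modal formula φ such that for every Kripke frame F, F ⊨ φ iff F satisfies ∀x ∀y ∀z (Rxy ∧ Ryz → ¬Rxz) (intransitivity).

Any modally definable frame class is closed under surjective bounded morphisms.
The 7-cycle (worlds a,b,c,d,e,f,g with a→b→c→d→e→f→g→a) is intransitive. Mapping every world to a single reflexive point • is a surjective bounded morphism; the reflexive point is not intransitive (R••∧R•• but R••).
So no modal formula (or set of formulas) defines exactly the intransitive frames.

No — not modally definable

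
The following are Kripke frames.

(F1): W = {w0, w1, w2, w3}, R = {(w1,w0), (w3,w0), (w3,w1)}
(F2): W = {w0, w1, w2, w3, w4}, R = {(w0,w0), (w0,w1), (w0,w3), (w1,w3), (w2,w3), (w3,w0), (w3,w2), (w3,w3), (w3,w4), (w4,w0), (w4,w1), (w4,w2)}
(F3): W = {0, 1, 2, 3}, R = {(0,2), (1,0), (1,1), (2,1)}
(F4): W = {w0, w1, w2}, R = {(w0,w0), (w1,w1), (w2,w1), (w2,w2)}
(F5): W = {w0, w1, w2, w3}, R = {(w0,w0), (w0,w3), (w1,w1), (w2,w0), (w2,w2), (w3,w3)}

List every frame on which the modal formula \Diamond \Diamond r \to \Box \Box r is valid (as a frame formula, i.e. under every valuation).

(F1)

Frame correspondent (Sahlqvist): \forall x \forall y \forall z ((x R^2 y \wedge x R^2 z) \to \exists w (y = w \wedge z = w)) — i.e. a generalized confluence (Geach) condition.
(F1): ✓.
(F2): fails — w0R²w0, w0R²w1 but w0 ≠ w1.
(F3): fails — 1R²0, 1R²1 but 0 ≠ 1.
(F4): fails — w2R²w1, w2R²w2 but w1 ≠ w2.
(F5): fails — w0R²w0, w0R²w3 but w0 ≠ w3.
Valid on: (F1).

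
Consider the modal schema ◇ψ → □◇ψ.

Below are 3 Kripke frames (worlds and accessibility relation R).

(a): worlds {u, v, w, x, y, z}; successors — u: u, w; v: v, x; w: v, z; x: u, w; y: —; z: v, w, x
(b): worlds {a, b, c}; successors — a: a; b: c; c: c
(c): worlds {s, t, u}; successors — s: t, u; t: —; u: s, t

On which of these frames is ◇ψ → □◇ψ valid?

(b)

This is the axiom for the Euclidean property; its first-order frame correspondent is ∀x ∀y ∀z (Rxy ∧ Rxz → Ryz).
(a): fails — Ruw and Ruw but not Rww.
(b): holds.
(c): fails — Rsu and Rsu but not Ruu.
Valid on: (b).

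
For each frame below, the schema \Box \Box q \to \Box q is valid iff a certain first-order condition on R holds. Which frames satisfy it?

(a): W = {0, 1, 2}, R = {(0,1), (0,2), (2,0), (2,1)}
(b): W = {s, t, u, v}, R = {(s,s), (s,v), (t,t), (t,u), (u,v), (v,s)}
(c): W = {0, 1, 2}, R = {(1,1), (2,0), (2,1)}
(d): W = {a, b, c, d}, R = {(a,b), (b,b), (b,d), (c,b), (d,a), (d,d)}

The schema corresponds to density: \forall x \forall y (Rxy \to \exists z (Rxz \wedge Rzy)).
(a): fails — R20 but no z with R2z and Rz0.
(b): fails — Ruv but no z with Ruz and Rzv.
(c): fails — R20 but no z with R2z and Rz0.
(d): ✓.

(d)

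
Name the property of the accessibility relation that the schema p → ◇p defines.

Reflexivity

Replacing p by ¬p and contraposing gives the equivalent schema □p → p.
Suppose □p→p is valid. At any x set V(p)={w : Rxw}. Then □p holds at x, so p holds at x, i.e. Rxx.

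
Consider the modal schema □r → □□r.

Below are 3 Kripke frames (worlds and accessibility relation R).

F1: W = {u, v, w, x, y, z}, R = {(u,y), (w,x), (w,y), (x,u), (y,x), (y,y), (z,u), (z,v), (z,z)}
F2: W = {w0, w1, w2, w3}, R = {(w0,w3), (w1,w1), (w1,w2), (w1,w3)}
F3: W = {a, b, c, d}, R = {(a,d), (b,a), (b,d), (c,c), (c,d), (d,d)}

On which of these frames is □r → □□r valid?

Frame correspondent (Sahlqvist): ∀x ∀y ∀z (Rxy ∧ Ryz → Rxz) — i.e. transitivity.
F1: fails — Ryx and Rxu but not Ryu.
F2: satisfies the condition.
F3: satisfies the condition.

F2, F3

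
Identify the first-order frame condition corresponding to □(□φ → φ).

Suppose □(□φ→φ) is valid. Take Rxy and set V(φ)={w : Ryw}. Then at y, □φ holds; since □(□φ→φ) at x, □φ→φ at y, so φ at y, i.e. Ryy.
Conversely, any frame satisfying ∀x ∀y (Rxy → Ryy) validates the schema.
So the correspondent is shift-reflexivity.

Shift-reflexivity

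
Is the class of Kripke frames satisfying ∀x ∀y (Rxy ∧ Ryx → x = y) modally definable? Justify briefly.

Not modally definable

Any modally definable frame class is closed under surjective bounded morphisms.
The 6-cycle (worlds 0,1,2,3,4,5 with 0→1→2→3→4→5→0) is antisymmetric. Sending even-indexed worlds to • and odd-indexed worlds to ∘ is a surjective bounded morphism onto the two-world frame with •↔∘, which is not antisymmetric.
Hence antisymmetry is not modally definable.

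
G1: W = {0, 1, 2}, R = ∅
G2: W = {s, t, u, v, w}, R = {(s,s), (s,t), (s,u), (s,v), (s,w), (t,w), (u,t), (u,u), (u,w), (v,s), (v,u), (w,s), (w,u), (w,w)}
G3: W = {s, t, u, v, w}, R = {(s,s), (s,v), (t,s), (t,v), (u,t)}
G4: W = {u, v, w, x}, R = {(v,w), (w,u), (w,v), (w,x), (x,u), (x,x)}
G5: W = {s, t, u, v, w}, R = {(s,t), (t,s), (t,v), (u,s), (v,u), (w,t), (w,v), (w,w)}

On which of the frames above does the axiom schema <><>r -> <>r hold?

G1

This is the axiom for transitivity; its first-order frame correspondent is forall x forall y forall z (Rxy & Ryz -> Rxz).
G1: condition met.
G2: fails — Ruw and Rws but not Rus.
G3: fails — Rut and Rtv but not Ruv.
G4: fails — Rvw and Rwu but not Rvu.
G5: fails — Rwt and Rts but not Rws.
Valid on: G1.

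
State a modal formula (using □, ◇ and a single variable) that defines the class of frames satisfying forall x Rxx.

A defining formula is □s → s (the T axiom).
Suppose □s→s is valid. At any x set V(s)={w : Rxw}. Then □s holds at x, so s holds at x, i.e. Rxx.

□s → s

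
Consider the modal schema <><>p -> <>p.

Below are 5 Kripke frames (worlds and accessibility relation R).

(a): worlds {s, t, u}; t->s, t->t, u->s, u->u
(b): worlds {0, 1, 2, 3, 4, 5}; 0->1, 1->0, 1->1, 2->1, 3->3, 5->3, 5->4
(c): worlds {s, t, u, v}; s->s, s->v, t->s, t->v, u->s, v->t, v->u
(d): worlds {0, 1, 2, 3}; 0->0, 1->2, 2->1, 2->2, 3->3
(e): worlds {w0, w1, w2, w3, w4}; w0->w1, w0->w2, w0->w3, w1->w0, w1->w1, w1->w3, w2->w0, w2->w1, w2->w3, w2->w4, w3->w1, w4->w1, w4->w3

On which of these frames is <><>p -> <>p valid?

(a)

Frame correspondent (Sahlqvist): forall x forall y forall z (Rxy & Ryz -> Rxz) — i.e. transitivity.
(a): condition met.
(b): fails — R01 and R10 but not R00.
(c): fails — Rtv and Rvt but not Rtt.
(d): fails — R12 and R21 but not R11.
(e): fails — Rw1w0 and Rw0w2 but not Rw1w2.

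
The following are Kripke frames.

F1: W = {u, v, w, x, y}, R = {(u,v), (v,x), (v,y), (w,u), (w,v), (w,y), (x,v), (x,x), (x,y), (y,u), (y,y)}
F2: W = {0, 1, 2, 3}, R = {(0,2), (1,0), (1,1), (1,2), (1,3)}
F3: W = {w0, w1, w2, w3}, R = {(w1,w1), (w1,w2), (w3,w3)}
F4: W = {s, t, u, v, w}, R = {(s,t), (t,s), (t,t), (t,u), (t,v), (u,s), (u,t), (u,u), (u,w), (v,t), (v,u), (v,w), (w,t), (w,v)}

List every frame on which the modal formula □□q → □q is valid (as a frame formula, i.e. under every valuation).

This is the axiom for density; its first-order frame correspondent is ∀x ∀y (Rxy → ∃z (Rxz ∧ Rzy)).
F1: fails — Ruv but no z with Ruz and Rzv.
F2: fails — R02 but no z with R0z and Rz2.
F3: condition met.
F4: condition met.
Valid on: F3, F4.

F3, F4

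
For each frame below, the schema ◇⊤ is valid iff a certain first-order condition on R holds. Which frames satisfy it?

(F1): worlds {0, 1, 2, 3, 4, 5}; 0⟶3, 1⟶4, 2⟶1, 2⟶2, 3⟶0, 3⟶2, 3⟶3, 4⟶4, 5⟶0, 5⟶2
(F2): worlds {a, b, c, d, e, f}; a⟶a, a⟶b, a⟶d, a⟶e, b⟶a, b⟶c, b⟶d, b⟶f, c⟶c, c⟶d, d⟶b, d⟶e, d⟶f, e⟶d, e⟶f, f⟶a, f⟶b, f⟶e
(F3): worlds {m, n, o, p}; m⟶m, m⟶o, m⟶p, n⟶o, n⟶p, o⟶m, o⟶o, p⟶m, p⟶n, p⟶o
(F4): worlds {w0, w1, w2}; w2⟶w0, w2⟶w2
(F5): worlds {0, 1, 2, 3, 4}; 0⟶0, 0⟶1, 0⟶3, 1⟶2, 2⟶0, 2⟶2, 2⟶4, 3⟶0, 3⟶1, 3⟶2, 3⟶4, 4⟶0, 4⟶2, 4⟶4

(F1), (F2), (F3), (F5)

This is the axiom for seriality; its first-order frame correspondent is ∀x ∃y Rxy.
(F1): ✓.
(F2): ✓.
(F3): ✓.
(F4): fails — world w0 has no successor.
(F5): ✓.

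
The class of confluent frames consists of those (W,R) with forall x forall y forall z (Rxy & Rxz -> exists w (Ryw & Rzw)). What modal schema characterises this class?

◇□p → □◇p

A defining formula is ◇□p → □◇p (the .2 axiom).
Suppose ◇□p→□◇p is valid. Take Rxy, Rxz and set V(p)={w : Ryw}. Then □p at y so ◇□p at x, so □◇p at x, so ◇p at z, giving w with Rzw and Ryw.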